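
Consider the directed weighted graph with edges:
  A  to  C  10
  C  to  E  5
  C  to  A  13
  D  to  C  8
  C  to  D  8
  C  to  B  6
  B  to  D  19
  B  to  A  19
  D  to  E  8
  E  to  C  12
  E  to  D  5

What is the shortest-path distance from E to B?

Paths from E to B:
E-D-C-B: 5 + 8 + 6 = 19
E-C-B: 12 + 6 = 18
Best route has total 18.

18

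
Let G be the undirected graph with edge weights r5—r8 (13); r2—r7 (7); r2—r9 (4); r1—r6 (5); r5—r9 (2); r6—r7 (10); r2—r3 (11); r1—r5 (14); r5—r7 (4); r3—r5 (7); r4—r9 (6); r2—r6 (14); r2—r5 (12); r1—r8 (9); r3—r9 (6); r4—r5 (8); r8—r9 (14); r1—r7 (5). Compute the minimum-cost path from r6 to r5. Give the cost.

A few of the r6→r5 routes:
r6→r7→r5: 10 + 4 = 14
r6→r1→r5: 5 + 14 = 19
r6→r1→r7→r5: 5 + 5 + 4 = 14
r6→r2→r9→r5: 14 + 4 + 2 = 20
r6→r1→r7→r2→r9→r5: 5 + 5 + 7 + 4 + 2 = 23
Shortest: 14.

14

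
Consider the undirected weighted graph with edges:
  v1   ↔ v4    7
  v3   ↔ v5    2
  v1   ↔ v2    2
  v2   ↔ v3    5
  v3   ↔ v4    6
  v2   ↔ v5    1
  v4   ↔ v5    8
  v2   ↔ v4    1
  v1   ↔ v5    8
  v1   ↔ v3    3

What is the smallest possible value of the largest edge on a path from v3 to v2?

A few of the v3→v2 routes:
v3 -> v1 -> v2: max(3, 2) = 3
v3 -> v4 -> v2: max(6, 1) = 6
v3 -> v5 -> v2: max(2, 1) = 2
v3 -> v4 -> v1 -> v2: max(6, 7, 2) = 7
v3 -> v2: max(5) = 5
v3 -> v1 -> v4 -> v2: max(3, 7, 1) = 7
The minimum achievable maximum is 2.

2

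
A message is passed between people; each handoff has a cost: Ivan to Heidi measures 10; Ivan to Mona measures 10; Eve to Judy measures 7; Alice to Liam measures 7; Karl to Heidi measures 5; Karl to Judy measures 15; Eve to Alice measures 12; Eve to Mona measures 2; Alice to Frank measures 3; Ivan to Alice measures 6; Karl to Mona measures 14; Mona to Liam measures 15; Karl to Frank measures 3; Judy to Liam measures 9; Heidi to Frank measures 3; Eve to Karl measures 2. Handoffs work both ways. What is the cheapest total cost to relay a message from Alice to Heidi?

6

Comparing a few candidate routes:
Alice-Frank-Karl-Heidi: 3 + 3 + 5 = 11
Alice-Eve-Karl-Frank-Heidi: 12 + 2 + 3 + 3 = 20
Alice-Frank-Heidi: 3 + 3 = 6
Alice-Ivan-Heidi: 6 + 10 = 16
Alice-Ivan-Mona-Eve-Karl-Heidi: 6 + 10 + 2 + 2 + 5 = 25
Alice-Eve-Karl-Heidi: 12 + 2 + 5 = 19
The minimum is 6.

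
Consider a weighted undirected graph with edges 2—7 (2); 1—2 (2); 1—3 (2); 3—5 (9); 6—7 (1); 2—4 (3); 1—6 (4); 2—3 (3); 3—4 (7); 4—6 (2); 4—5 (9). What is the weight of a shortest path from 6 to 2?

Checking several routes:
6 → 1 → 2: 4 + 2 = 6
6 → 7 → 2: 1 + 2 = 3
6 → 1 → 3 → 2: 4 + 2 + 3 = 9
6 → 4 → 2: 2 + 3 = 5
6 → 4 → 3 → 1 → 2: 2 + 7 + 2 + 2 = 13
6 → 4 → 3 → 2: 2 + 7 + 3 = 12
Best route has total 3.

3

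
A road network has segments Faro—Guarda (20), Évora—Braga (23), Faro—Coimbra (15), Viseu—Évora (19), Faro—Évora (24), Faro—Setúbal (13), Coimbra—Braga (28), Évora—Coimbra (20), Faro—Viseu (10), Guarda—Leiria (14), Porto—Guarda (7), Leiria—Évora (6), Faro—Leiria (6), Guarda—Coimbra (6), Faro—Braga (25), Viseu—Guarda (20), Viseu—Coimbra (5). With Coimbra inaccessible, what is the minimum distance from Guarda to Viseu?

Checking several routes:
Guarda -> Faro -> Leiria -> Évora -> Viseu: 20 + 6 + 6 + 19 = 51
Guarda -> Viseu: 20
Guarda -> Leiria -> Faro -> Viseu: 14 + 6 + 10 = 30
Guarda -> Faro -> Viseu: 20 + 10 = 30
Guarda -> Leiria -> Évora -> Viseu: 14 + 6 + 19 = 39
Best route has total 20.

20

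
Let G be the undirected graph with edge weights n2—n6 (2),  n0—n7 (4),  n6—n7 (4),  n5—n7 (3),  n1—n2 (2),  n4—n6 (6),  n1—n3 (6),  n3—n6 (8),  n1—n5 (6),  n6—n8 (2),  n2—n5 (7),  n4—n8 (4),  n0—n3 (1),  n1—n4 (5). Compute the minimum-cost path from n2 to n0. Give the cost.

Checking several routes:
n2 - n1 - n3 - n0: 2 + 6 + 1 = 9
n2 - n6 - n3 - n0: 2 + 8 + 1 = 11
n2 - n6 - n7 - n0: 2 + 4 + 4 = 10
The minimum is 9.

9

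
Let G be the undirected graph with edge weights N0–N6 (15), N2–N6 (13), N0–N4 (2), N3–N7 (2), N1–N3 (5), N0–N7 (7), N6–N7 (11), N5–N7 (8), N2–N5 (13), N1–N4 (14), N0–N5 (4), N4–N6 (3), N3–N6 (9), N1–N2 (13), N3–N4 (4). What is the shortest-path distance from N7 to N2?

Checking several routes:
N7 - N0 - N5 - N2: 7 + 4 + 13 = 24
N7 - N3 - N4 - N6 - N2: 2 + 4 + 3 + 13 = 22
N7 - N5 - N2: 8 + 13 = 21
N7 - N3 - N6 - N2: 2 + 9 + 13 = 24
N7 - N3 - N1 - N2: 2 + 5 + 13 = 20
N7 - N6 - N2: 11 + 13 = 24
The minimum is 20.

20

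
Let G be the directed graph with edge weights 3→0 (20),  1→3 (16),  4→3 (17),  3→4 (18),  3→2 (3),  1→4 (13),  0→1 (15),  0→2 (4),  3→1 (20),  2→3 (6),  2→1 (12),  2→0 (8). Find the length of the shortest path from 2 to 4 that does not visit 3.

Candidate routes:
2→0→1→4: 8 + 15 + 13 = 36
2→1→4: 12 + 13 = 25
Shortest: 25.

25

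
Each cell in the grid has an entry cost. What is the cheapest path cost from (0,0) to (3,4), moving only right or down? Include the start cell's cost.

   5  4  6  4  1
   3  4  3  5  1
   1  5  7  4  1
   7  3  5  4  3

Path r0c0→r0c1→r0c2→r0c3→r0c4→r1c4→r2c4→r3c4: 5 + 4 + 6 + 4 + 1 + 1 + 1 + 3 = 25.

25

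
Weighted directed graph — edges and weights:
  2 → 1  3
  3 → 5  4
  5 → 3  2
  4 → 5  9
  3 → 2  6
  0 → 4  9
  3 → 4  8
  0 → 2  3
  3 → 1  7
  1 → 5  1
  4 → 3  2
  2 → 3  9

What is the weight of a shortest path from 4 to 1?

Routes from 4 to 1:
4 → 3 → 1: 2 + 7 = 9
4 → 5 → 3 → 1: 9 + 2 + 7 = 18
4 → 5 → 3 → 2 → 1: 9 + 2 + 6 + 3 = 20
4 → 3 → 2 → 1: 2 + 6 + 3 = 11
Best route has total 9.

9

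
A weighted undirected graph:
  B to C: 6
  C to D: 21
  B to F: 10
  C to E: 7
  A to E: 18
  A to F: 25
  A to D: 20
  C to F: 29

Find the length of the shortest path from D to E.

Checking several routes:
D → A → F → C → E: 20 + 25 + 29 + 7 = 81
D → C → B → F → A → E: 21 + 6 + 10 + 25 + 18 = 80
D → A → E: 20 + 18 = 38
D → C → E: 21 + 7 = 28
D → A → F → B → C → E: 20 + 25 + 10 + 6 + 7 = 68
Shortest: 28.

28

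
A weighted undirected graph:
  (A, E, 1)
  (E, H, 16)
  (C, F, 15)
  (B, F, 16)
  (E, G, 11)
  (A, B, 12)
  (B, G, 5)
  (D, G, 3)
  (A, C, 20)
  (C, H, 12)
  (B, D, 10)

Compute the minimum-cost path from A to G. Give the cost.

Checking several routes:
A - E - G: 1 + 11 = 12
A - B - D - G: 12 + 10 + 3 = 25
A - B - G: 12 + 5 = 17
A - C - F - B - G: 20 + 15 + 16 + 5 = 56
A - C - H - E - G: 20 + 12 + 16 + 11 = 59
Best route has total 12.

12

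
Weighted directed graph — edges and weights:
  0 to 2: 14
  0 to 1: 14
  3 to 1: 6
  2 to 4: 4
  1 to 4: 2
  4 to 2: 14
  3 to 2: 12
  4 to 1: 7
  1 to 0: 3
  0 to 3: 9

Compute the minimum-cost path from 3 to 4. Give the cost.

8

Routes from 3 to 4:
3 - 2 - 4: 12 + 4 = 16
3 - 1 - 0 - 2 - 4: 6 + 3 + 14 + 4 = 27
3 - 1 - 4: 6 + 2 = 8
The minimum is 8.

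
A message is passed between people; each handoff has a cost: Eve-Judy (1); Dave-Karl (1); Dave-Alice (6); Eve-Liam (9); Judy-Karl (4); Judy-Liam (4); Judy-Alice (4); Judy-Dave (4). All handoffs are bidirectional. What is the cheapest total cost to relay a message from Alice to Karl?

Comparing a few candidate routes:
Alice→Dave→Karl: 6 + 1 = 7
Alice→Judy→Dave→Karl: 4 + 4 + 1 = 9
Alice→Judy→Karl: 4 + 4 = 8
Shortest: 7.

7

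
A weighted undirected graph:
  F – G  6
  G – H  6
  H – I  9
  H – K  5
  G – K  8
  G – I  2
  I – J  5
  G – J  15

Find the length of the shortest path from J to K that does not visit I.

Paths from J to K avoiding I:
J → G → K: 15 + 8 = 23
J → G → H → K: 15 + 6 + 5 = 26
Shortest: 23.

23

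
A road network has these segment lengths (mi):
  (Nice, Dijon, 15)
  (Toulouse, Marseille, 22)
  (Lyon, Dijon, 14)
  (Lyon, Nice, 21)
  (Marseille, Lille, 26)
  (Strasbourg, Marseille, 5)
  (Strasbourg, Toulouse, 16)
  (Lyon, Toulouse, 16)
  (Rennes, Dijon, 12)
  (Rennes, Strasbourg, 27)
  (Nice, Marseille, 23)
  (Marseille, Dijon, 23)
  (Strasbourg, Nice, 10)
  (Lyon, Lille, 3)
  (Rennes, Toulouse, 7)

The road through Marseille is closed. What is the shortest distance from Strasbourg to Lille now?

34

Some routes from Strasbourg to Lille avoiding Marseille:
Strasbourg→Nice→Lyon→Lille: 10 + 21 + 3 = 34
Strasbourg→Nice→Dijon→Lyon→Lille: 10 + 15 + 14 + 3 = 42
Strasbourg→Toulouse→Lyon→Lille: 16 + 16 + 3 = 35
The minimum is 34 mi.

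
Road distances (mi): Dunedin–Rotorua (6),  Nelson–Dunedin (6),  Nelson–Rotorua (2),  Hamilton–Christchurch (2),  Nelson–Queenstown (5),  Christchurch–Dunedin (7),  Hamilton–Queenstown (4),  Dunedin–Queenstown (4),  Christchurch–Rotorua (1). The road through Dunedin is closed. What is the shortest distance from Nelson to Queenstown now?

5

Routes from Nelson to Queenstown avoiding Dunedin:
Nelson→Queenstown: 5
Nelson→Rotorua→Christchurch→Hamilton→Queenstown: 2 + 1 + 2 + 4 = 9
Best route has total 5 mi.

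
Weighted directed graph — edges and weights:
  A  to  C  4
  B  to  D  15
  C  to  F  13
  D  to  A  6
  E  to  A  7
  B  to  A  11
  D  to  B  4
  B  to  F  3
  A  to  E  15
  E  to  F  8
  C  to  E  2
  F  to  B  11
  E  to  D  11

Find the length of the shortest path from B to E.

17

Candidate routes:
B - A - E: 11 + 15 = 26
B - D - A - C - E: 15 + 6 + 4 + 2 = 27
B - A - C - E: 11 + 4 + 2 = 17
B - D - A - E: 15 + 6 + 15 = 36
The minimum is 17.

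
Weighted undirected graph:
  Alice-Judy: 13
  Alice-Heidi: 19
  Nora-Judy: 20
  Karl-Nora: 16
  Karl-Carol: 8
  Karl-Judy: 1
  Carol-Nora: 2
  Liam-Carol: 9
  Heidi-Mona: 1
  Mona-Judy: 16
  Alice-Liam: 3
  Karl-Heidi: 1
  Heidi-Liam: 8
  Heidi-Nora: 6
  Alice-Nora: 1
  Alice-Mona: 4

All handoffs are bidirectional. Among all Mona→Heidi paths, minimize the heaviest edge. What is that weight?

1

Checking several routes:
Mona→Alice→Nora→Carol→Karl→Heidi: max(4, 1, 2, 8, 1) = 8
Mona→Alice→Liam→Carol→Karl→Heidi: max(4, 3, 9, 8, 1) = 9
Mona→Alice→Liam→Carol→Nora→Heidi: max(4, 3, 9, 2, 6) = 9
Mona→Alice→Liam→Heidi: max(4, 3, 8) = 8
Mona→Heidi: max(1) = 1
Mona→Alice→Nora→Heidi: max(4, 1, 6) = 6
Smallest bottleneck: 1.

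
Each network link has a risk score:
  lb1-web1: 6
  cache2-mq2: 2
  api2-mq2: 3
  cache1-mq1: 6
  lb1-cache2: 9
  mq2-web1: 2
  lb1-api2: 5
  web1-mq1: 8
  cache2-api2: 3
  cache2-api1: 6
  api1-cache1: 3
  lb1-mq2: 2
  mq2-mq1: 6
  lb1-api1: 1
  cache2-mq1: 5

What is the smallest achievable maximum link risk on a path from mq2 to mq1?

Some routes from mq2 to mq1:
mq2 → lb1 → api2 → cache2 → mq1: max(2, 5, 3, 5) = 5
mq2 → cache2 → mq1: max(2, 5) = 5
mq2 → api2 → cache2 → mq1: max(3, 3, 5) = 5
mq2 → cache2 → api1 → cache1 → mq1: max(2, 6, 3, 6) = 6
Smallest bottleneck: 5.

5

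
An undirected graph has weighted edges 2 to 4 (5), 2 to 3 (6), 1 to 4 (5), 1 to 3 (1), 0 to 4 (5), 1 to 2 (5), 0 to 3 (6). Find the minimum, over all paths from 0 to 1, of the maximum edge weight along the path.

Candidate routes:
0→3→2→4→1: max(6, 6, 5, 5) = 6
0→4→2→1: max(5, 5, 5) = 5
0→3→2→1: max(6, 6, 5) = 6
0→3→1: max(6, 1) = 6
0→4→1: max(5, 5) = 5
0→4→2→3→1: max(5, 5, 6, 1) = 6
Best route has worst link 5.

5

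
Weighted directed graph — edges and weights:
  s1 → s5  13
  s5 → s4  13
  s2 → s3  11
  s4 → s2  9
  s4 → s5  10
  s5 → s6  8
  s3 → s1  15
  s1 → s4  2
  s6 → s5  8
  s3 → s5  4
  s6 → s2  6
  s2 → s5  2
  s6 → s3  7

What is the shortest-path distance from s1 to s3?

A few of the s1→s3 routes:
s1 → s5 → s6 → s3: 13 + 8 + 7 = 28
s1 → s4 → s2 → s5 → s6 → s3: 2 + 9 + 2 + 8 + 7 = 28
s1 → s4 → s5 → s6 → s3: 2 + 10 + 8 + 7 = 27
s1 → s4 → s2 → s3: 2 + 9 + 11 = 22
s1 → s4 → s5 → s6 → s2 → s3: 2 + 10 + 8 + 6 + 11 = 37
The minimum is 22.

22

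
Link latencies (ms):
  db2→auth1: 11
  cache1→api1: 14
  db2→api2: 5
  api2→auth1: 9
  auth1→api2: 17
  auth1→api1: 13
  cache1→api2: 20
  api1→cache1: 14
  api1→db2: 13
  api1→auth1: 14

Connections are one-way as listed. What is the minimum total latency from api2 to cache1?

36

Routes from api2 to cache1:
api2 -> auth1 -> api1 -> cache1: 9 + 13 + 14 = 36
Best route has total 36 ms.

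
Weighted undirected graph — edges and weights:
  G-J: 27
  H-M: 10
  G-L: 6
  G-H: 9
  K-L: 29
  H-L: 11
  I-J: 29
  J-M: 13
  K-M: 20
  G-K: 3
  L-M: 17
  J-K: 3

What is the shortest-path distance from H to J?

15

Some routes from H to J:
H - G - K - J: 9 + 3 + 3 = 15
H - L - G - K - J: 11 + 6 + 3 + 3 = 23
H - M - J: 10 + 13 = 23
Shortest: 15.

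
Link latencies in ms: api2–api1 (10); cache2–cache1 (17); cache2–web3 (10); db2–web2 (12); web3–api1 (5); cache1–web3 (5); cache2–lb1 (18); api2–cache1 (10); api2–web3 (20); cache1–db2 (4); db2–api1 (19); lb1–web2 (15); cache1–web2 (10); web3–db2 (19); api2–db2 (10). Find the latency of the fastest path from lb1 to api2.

Some routes from lb1 to api2:
lb1 - web2 - cache1 - db2 - api2: 15 + 10 + 4 + 10 = 39
lb1 - web2 - cache1 - api2: 15 + 10 + 10 = 35
lb1 - web2 - db2 - cache1 - api2: 15 + 12 + 4 + 10 = 41
lb1 - web2 - db2 - api2: 15 + 12 + 10 = 37
Best route has total 35 ms.

35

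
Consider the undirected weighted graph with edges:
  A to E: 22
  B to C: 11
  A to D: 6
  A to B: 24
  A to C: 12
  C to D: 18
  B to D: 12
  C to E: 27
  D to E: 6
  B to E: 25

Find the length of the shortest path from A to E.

Comparing a few candidate routes:
A - C - D - E: 12 + 18 + 6 = 36
A - E: 22
A - D - E: 6 + 6 = 12
The minimum is 12.

12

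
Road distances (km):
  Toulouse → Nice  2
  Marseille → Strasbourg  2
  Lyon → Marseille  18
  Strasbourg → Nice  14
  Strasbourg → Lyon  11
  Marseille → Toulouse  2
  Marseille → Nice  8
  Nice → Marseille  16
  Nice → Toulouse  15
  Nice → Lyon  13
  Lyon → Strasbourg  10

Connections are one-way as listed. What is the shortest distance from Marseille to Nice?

Candidate routes:
Marseille -> Toulouse -> Nice: 2 + 2 = 4
Marseille -> Nice: 8
Marseille -> Strasbourg -> Nice: 2 + 14 = 16
Shortest: 4 km.

4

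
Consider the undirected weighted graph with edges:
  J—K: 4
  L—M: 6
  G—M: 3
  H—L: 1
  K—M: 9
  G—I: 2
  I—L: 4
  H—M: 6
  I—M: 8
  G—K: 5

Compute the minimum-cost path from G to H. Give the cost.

Checking several routes:
G -> M -> H: 3 + 6 = 9
G -> I -> L -> H: 2 + 4 + 1 = 7
G -> M -> L -> H: 3 + 6 + 1 = 10
The minimum is 7.

7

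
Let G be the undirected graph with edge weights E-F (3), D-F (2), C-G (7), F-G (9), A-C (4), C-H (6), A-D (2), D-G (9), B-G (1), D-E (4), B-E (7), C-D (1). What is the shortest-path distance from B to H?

14

Some routes from B to H:
B→G→D→C→H: 1 + 9 + 1 + 6 = 17
B→E→D→C→H: 7 + 4 + 1 + 6 = 18
B→G→C→H: 1 + 7 + 6 = 14
Shortest: 14.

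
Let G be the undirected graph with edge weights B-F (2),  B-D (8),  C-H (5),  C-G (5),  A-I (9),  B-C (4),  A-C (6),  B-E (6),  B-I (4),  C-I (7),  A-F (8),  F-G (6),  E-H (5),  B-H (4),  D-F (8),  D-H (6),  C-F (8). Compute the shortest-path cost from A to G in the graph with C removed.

14

Routes from A to G avoiding C:
A→I→B→D→F→G: 9 + 4 + 8 + 8 + 6 = 35
A→F→G: 8 + 6 = 14
A→I→B→H→D→F→G: 9 + 4 + 4 + 6 + 8 + 6 = 37
A→I→B→E→H→D→F→G: 9 + 4 + 6 + 5 + 6 + 8 + 6 = 44
A→I→B→F→G: 9 + 4 + 2 + 6 = 21
Shortest: 14.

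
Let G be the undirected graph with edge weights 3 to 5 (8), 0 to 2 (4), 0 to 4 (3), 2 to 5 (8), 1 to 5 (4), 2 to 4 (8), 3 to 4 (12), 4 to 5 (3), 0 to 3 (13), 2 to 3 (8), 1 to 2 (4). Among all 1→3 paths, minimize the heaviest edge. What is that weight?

Comparing a few candidate routes:
1 -> 5 -> 4 -> 2 -> 3: max(4, 3, 8, 8) = 8
1 -> 5 -> 4 -> 0 -> 2 -> 3: max(4, 3, 3, 4, 8) = 8
1 -> 5 -> 3: max(4, 8) = 8
The minimum achievable maximum is 8.

8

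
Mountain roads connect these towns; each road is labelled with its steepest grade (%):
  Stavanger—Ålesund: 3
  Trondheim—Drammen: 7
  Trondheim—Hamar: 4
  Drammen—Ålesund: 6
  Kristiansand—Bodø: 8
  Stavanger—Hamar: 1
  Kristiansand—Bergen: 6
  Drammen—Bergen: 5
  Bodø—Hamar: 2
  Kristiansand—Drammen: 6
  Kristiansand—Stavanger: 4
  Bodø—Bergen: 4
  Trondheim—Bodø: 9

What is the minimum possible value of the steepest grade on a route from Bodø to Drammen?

Some routes from Bodø to Drammen:
Bodø-Hamar-Stavanger-Kristiansand-Drammen: max(2, 1, 4, 6) = 6
Bodø-Bergen-Drammen: max(4, 5) = 5
Bodø-Hamar-Stavanger-Ålesund-Drammen: max(2, 1, 3, 6) = 6
Bodø-Hamar-Stavanger-Kristiansand-Bergen-Drammen: max(2, 1, 4, 6, 5) = 6
The minimum achievable maximum is 5%.

5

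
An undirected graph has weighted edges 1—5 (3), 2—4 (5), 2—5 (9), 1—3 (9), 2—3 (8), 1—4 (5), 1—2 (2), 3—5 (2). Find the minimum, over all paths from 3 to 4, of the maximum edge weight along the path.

Comparing a few candidate routes:
3 -> 2 -> 4: max(8, 5) = 8
3 -> 2 -> 1 -> 4: max(8, 2, 5) = 8
3 -> 5 -> 1 -> 2 -> 4: max(2, 3, 2, 5) = 5
3 -> 1 -> 2 -> 4: max(9, 2, 5) = 9
3 -> 5 -> 1 -> 4: max(2, 3, 5) = 5
Smallest bottleneck: 5.

5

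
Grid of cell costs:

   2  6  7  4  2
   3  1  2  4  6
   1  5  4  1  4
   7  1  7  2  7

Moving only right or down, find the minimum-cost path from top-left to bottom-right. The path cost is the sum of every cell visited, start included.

Path r0c0 -> r1c0 -> r1c1 -> r1c2 -> r1c3 -> r2c3 -> r3c3 -> r3c4: 2 + 3 + 1 + 2 + 4 + 1 + 2 + 7 = 22.

22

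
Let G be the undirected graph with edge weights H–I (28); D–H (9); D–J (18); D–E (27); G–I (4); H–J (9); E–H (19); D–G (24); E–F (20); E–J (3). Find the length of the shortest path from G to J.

41

Comparing a few candidate routes:
G→D→H→J: 24 + 9 + 9 = 42
G→D→E→J: 24 + 27 + 3 = 54
G→D→J: 24 + 18 = 42
G→D→H→E→J: 24 + 9 + 19 + 3 = 55
G→I→H→E→J: 4 + 28 + 19 + 3 = 54
G→I→H→J: 4 + 28 + 9 = 41
The minimum is 41.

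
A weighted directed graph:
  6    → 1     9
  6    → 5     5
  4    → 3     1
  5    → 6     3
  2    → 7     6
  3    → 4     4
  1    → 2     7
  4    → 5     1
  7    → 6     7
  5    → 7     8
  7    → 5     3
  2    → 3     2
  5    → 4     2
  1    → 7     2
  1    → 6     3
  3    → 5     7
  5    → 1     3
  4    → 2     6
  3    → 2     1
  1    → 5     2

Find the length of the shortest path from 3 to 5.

Checking several routes:
3 -> 4 -> 5: 4 + 1 = 5
3 -> 5: 7
3 -> 2 -> 7 -> 5: 1 + 6 + 3 = 10
3 -> 2 -> 7 -> 6 -> 5: 1 + 6 + 7 + 5 = 19
Shortest: 5.

5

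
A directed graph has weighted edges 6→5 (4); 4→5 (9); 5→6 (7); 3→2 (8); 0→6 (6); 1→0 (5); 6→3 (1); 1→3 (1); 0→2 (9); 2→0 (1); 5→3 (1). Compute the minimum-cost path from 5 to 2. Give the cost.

Candidate routes:
5 -> 6 -> 3 -> 2: 7 + 1 + 8 = 16
5 -> 3 -> 2: 1 + 8 = 9
Shortest: 9.

9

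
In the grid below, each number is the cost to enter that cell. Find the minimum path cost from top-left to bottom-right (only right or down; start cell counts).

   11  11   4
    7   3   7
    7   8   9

37

Best path: r0c0 r1c0 r1c1 r1c2 r2c2
Cost: 11 + 7 + 3 + 7 + 9 = 37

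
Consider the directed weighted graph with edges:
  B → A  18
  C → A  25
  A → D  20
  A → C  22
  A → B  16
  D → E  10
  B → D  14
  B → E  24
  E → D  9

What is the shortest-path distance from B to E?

24

Routes from B to E:
B -> A -> D -> E: 18 + 20 + 10 = 48
B -> E: 24
B -> D -> E: 14 + 10 = 24
The minimum is 24.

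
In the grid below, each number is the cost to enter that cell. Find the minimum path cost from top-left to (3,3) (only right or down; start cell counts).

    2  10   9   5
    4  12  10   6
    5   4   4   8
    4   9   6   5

One optimal route is [0,0]→[1,0]→[2,0]→[2,1]→[2,2]→[3,2]→[3,3].
Its cost is 2 + 4 + 5 + 4 + 4 + 6 + 5 = 30.
(Top row then right column would cost 45.)

30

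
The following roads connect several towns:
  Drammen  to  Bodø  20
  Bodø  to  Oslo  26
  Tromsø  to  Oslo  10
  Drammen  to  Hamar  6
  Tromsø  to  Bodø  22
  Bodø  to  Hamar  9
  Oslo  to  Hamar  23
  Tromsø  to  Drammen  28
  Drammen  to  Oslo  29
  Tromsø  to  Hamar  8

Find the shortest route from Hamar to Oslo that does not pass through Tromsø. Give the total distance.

23

Some routes from Hamar to Oslo avoiding Tromsø:
Hamar-Oslo: 23
Hamar-Drammen-Oslo: 6 + 29 = 35
Hamar-Bodø-Oslo: 9 + 26 = 35
The minimum is 23.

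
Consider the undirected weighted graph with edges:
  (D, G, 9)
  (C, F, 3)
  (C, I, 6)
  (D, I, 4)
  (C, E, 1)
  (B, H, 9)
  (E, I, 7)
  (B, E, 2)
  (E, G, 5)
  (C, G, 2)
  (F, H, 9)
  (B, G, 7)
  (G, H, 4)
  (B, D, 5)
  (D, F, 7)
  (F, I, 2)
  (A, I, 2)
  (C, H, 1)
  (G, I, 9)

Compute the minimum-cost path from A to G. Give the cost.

Some routes from A to G:
A - I - C - G: 2 + 6 + 2 = 10
A - I - G: 2 + 9 = 11
A - I - F - C - G: 2 + 2 + 3 + 2 = 9
The minimum is 9.

9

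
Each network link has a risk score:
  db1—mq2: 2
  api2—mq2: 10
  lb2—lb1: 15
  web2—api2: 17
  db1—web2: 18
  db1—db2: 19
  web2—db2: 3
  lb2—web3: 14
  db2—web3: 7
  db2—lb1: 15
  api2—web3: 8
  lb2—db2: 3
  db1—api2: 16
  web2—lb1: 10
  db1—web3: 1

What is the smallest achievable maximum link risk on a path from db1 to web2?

Some routes from db1 to web2:
db1-web3-db2-web2: max(1, 7, 3) = 7
db1-mq2-api2-web3-lb2-db2-web2: max(2, 10, 8, 14, 3, 3) = 14
db1-web3-lb2-db2-web2: max(1, 14, 3, 3) = 14
db1-mq2-api2-web3-db2-web2: max(2, 10, 8, 7, 3) = 10
The minimum achievable maximum is 7.

7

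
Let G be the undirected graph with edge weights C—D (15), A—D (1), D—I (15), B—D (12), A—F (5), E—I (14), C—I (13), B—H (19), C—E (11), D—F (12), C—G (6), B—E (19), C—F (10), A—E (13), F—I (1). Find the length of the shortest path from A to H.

32

Checking several routes:
A -> D -> B -> H: 1 + 12 + 19 = 32
A -> F -> I -> D -> B -> H: 5 + 1 + 15 + 12 + 19 = 52
A -> E -> B -> H: 13 + 19 + 19 = 51
A -> F -> C -> D -> B -> H: 5 + 10 + 15 + 12 + 19 = 61
A -> F -> D -> B -> H: 5 + 12 + 12 + 19 = 48
A -> F -> I -> E -> B -> H: 5 + 1 + 14 + 19 + 19 = 58
Shortest: 32.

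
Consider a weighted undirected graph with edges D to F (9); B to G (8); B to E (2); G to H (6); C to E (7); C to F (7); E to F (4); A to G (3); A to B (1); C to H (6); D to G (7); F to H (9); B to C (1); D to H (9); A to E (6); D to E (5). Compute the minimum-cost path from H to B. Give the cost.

7

Some routes from H to B:
H→C→B: 6 + 1 = 7
H→F→E→B: 9 + 4 + 2 = 15
H→G→A→B: 6 + 3 + 1 = 10
H→G→B: 6 + 8 = 14
The minimum is 7.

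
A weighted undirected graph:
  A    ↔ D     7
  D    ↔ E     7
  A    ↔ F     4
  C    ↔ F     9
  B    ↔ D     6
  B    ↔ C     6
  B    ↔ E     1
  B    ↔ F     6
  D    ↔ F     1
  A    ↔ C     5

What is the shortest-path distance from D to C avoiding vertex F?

12

Paths from D to C avoiding F:
D - A - C: 7 + 5 = 12
D - E - B - C: 7 + 1 + 6 = 14
D - B - C: 6 + 6 = 12
The minimum is 12.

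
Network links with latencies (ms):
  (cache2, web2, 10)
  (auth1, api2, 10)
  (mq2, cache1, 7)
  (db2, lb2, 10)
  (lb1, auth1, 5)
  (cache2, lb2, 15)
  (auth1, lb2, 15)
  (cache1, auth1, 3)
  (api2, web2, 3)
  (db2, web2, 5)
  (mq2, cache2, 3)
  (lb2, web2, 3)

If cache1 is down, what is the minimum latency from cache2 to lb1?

Some routes from cache2 to lb1 avoiding cache1:
cache2 - web2 - api2 - auth1 - lb1: 10 + 3 + 10 + 5 = 28
cache2 - lb2 - web2 - api2 - auth1 - lb1: 15 + 3 + 3 + 10 + 5 = 36
cache2 - web2 - lb2 - auth1 - lb1: 10 + 3 + 15 + 5 = 33
cache2 - web2 - db2 - lb2 - auth1 - lb1: 10 + 5 + 10 + 15 + 5 = 45
cache2 - lb2 - auth1 - lb1: 15 + 15 + 5 = 35
Best route has total 28 ms.

28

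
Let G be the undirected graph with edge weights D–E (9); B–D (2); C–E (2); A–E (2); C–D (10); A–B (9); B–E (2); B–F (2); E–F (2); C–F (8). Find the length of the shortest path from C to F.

Some routes from C to F:
C→E→F: 2 + 2 = 4
C→F: 8
C→E→D→B→F: 2 + 9 + 2 + 2 = 15
C→D→B→F: 10 + 2 + 2 = 14
C→E→B→F: 2 + 2 + 2 = 6
Best route has total 4.

4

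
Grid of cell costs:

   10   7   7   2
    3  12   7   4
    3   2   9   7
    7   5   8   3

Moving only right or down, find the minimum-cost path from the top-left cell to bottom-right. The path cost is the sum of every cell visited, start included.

One optimal route is (0,0) → (1,0) → (2,0) → (2,1) → (3,1) → (3,2) → (3,3).
Its cost is 10 + 3 + 3 + 2 + 5 + 8 + 3 = 34.
(Top row then right column would cost 40.)

34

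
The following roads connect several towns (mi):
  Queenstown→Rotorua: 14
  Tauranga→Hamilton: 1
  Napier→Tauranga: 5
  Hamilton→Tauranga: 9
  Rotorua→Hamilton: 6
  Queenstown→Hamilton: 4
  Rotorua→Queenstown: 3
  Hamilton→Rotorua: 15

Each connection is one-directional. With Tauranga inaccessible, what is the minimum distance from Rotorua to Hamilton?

Candidate routes:
Rotorua→Queenstown→Hamilton: 3 + 4 = 7
Rotorua→Hamilton: 6
Best route has total 6 mi.

6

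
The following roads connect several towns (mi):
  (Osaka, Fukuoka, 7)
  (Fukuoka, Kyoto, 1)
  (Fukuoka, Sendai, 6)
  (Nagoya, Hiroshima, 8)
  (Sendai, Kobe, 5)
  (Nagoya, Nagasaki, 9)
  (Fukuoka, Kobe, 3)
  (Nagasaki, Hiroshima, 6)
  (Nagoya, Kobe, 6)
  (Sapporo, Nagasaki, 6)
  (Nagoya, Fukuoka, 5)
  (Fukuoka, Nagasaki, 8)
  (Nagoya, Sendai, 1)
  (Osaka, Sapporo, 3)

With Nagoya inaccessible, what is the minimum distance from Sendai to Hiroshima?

Comparing a few candidate routes:
Sendai-Fukuoka-Osaka-Sapporo-Nagasaki-Hiroshima: 6 + 7 + 3 + 6 + 6 = 28
Sendai-Fukuoka-Nagasaki-Hiroshima: 6 + 8 + 6 = 20
Sendai-Kobe-Fukuoka-Nagasaki-Hiroshima: 5 + 3 + 8 + 6 = 22
Best route has total 20 mi.

20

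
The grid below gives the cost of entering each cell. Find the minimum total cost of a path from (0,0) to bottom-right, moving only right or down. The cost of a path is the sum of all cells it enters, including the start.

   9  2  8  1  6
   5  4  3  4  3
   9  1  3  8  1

Cheapest: [0,0] -> [0,1] -> [1,1] -> [1,2] -> [1,3] -> [1,4] -> [2,4]
  9 + 2 + 4 + 3 + 4 + 3 + 1 = 26
For comparison, the top-then-right route costs 30.

26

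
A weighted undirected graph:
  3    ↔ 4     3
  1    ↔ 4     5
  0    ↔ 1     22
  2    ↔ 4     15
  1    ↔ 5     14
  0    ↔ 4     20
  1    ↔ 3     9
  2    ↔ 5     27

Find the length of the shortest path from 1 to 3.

8

Paths from 1 to 3:
1 → 0 → 4 → 3: 22 + 20 + 3 = 45
1 → 4 → 3: 5 + 3 = 8
1 → 5 → 2 → 4 → 3: 14 + 27 + 15 + 3 = 59
1 → 3: 9
Shortest: 8.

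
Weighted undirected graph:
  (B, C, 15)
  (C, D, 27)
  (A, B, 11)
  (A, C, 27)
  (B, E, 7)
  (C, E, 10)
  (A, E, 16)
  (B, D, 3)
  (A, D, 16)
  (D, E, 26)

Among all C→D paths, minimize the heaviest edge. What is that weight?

10

Checking several routes:
C-E-B-A-D: max(10, 7, 11, 16) = 16
C-E-A-D: max(10, 16, 16) = 16
C-B-D: max(15, 3) = 15
C-E-A-B-D: max(10, 16, 11, 3) = 16
C-E-B-D: max(10, 7, 3) = 10
C-B-A-D: max(15, 11, 16) = 16
The minimum achievable maximum is 10.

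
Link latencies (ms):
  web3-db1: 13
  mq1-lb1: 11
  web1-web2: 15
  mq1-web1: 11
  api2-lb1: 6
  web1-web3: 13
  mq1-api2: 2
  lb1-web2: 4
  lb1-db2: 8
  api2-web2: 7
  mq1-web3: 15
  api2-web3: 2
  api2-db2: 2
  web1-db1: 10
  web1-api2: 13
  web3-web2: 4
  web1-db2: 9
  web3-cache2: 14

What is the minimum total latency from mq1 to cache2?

A few of the mq1→cache2 routes:
mq1-api2-web3-cache2: 2 + 2 + 14 = 18
mq1-api2-web2-web3-cache2: 2 + 7 + 4 + 14 = 27
mq1-web3-cache2: 15 + 14 = 29
Best route has total 18 ms.

18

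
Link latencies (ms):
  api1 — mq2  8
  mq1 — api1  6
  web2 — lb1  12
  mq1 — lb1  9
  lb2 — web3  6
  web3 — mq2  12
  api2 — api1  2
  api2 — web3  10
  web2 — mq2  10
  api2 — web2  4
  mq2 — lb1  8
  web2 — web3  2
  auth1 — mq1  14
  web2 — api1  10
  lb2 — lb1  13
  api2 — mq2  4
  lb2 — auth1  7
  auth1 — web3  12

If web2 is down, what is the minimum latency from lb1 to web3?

A few of the lb1→web3 routes:
lb1 -> mq2 -> api2 -> web3: 8 + 4 + 10 = 22
lb1 -> lb2 -> web3: 13 + 6 = 19
lb1 -> mq1 -> api1 -> api2 -> web3: 9 + 6 + 2 + 10 = 27
lb1 -> mq2 -> web3: 8 + 12 = 20
Shortest: 19 ms.

19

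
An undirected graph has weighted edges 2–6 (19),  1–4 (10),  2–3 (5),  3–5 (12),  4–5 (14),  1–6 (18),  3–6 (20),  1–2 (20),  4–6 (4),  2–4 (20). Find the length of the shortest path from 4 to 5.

14

Comparing a few candidate routes:
4→1→2→3→5: 10 + 20 + 5 + 12 = 47
4→6→2→3→5: 4 + 19 + 5 + 12 = 40
4→6→1→2→3→5: 4 + 18 + 20 + 5 + 12 = 59
4→6→3→5: 4 + 20 + 12 = 36
4→2→3→5: 20 + 5 + 12 = 37
4→5: 14
Best route has total 14.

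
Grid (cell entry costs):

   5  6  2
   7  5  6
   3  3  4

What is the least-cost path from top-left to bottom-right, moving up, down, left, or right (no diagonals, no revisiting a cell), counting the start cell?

Path [0,0] [1,0] [2,0] [2,1] [2,2]: 5 + 7 + 3 + 3 + 4 = 22.

22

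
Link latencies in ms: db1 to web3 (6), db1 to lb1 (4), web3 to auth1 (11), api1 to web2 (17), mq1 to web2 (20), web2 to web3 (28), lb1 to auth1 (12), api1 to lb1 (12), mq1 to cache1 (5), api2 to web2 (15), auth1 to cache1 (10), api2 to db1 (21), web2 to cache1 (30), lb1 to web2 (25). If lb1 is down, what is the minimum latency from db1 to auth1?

17

Some routes from db1 to auth1 avoiding lb1:
db1-web3-web2-mq1-cache1-auth1: 6 + 28 + 20 + 5 + 10 = 69
db1-api2-web2-mq1-cache1-auth1: 21 + 15 + 20 + 5 + 10 = 71
db1-web3-auth1: 6 + 11 = 17
db1-web3-web2-cache1-auth1: 6 + 28 + 30 + 10 = 74
db1-api2-web2-web3-auth1: 21 + 15 + 28 + 11 = 75
Best route has total 17 ms.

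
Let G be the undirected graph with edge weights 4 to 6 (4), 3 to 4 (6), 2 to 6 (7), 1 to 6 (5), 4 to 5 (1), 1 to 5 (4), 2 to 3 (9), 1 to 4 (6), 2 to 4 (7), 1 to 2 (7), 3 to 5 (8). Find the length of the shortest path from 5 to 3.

Some routes from 5 to 3:
5 - 1 - 4 - 3: 4 + 6 + 6 = 16
5 - 4 - 3: 1 + 6 = 7
5 - 3: 8
The minimum is 7.

7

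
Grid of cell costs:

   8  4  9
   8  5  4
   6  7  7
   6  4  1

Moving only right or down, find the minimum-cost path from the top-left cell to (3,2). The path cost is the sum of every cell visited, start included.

Take (0,0) -> (0,1) -> (1,1) -> (1,2) -> (2,2) -> (3,2) for a total of 8 + 4 + 5 + 4 + 7 + 1 = 29.
For comparison, the top-then-right route costs 33.

29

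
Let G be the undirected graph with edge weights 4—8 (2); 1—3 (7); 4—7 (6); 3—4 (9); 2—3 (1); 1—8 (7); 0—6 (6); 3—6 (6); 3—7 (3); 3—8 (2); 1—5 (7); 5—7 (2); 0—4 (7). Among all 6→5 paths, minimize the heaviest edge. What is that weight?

Comparing a few candidate routes:
6 - 3 - 1 - 5: max(6, 7, 7) = 7
6 - 3 - 1 - 8 - 4 - 7 - 5: max(6, 7, 7, 2, 6, 2) = 7
6 - 3 - 7 - 5: max(6, 3, 2) = 6
6 - 3 - 8 - 4 - 7 - 5: max(6, 2, 2, 6, 2) = 6
6 - 3 - 7 - 4 - 8 - 1 - 5: max(6, 3, 6, 2, 7, 7) = 7
Best route has worst link 6.

6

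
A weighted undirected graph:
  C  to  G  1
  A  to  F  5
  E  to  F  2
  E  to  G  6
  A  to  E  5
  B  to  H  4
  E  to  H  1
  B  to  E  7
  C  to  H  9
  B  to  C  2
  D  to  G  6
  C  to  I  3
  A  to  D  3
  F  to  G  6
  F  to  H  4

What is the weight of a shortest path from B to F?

Checking several routes:
B-H-E-F: 4 + 1 + 2 = 7
B-C-G-F: 2 + 1 + 6 = 9
B-H-F: 4 + 4 = 8
B-E-F: 7 + 2 = 9
Best route has total 7.

7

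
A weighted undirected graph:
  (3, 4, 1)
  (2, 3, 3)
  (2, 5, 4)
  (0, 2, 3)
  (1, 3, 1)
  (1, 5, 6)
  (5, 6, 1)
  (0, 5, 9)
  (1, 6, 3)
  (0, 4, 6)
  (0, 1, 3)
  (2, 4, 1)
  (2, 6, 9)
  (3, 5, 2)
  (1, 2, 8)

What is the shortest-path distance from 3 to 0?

4

Some routes from 3 to 0:
3 -> 4 -> 0: 1 + 6 = 7
3 -> 4 -> 2 -> 0: 1 + 1 + 3 = 5
3 -> 1 -> 0: 1 + 3 = 4
3 -> 5 -> 6 -> 1 -> 0: 2 + 1 + 3 + 3 = 9
3 -> 2 -> 0: 3 + 3 = 6
Best route has total 4.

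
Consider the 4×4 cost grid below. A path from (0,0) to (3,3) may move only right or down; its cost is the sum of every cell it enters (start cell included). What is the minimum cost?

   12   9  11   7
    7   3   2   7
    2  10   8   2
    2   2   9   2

Take r0c0 → r1c0 → r1c1 → r1c2 → r1c3 → r2c3 → r3c3 for a total of 12 + 7 + 3 + 2 + 7 + 2 + 2 = 35.
For comparison, the top-then-right route costs 50.

35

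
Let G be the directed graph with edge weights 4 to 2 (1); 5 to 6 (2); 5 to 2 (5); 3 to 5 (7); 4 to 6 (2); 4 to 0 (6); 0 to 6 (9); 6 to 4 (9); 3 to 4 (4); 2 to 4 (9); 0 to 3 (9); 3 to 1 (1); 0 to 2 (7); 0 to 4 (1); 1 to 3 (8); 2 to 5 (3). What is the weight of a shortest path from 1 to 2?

13

Candidate routes:
1 - 3 - 4 - 2: 8 + 4 + 1 = 13
1 - 3 - 4 - 0 - 2: 8 + 4 + 6 + 7 = 25
1 - 3 - 5 - 6 - 4 - 2: 8 + 7 + 2 + 9 + 1 = 27
1 - 3 - 5 - 6 - 4 - 0 - 2: 8 + 7 + 2 + 9 + 6 + 7 = 39
1 - 3 - 5 - 2: 8 + 7 + 5 = 20
Shortest: 13.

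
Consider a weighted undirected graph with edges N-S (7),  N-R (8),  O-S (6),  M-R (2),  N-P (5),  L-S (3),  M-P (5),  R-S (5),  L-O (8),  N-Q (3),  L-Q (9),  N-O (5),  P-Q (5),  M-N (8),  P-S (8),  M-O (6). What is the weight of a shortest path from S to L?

3

Some routes from S to L:
S→O→L: 6 + 8 = 14
S→N→O→L: 7 + 5 + 8 = 20
S→L: 3
S→P→Q→L: 8 + 5 + 9 = 22
S→N→Q→L: 7 + 3 + 9 = 19
S→R→M→O→L: 5 + 2 + 6 + 8 = 21
Best route has total 3.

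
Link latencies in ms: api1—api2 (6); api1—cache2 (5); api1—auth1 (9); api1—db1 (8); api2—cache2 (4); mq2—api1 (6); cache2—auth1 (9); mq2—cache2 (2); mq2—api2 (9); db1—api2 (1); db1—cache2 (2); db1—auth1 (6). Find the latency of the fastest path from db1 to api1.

Checking several routes:
db1-api1: 8
db1-cache2-api1: 2 + 5 = 7
db1-api2-api1: 1 + 6 = 7
db1-api2-cache2-api1: 1 + 4 + 5 = 10
db1-cache2-mq2-api1: 2 + 2 + 6 = 10
Shortest: 7 ms.

7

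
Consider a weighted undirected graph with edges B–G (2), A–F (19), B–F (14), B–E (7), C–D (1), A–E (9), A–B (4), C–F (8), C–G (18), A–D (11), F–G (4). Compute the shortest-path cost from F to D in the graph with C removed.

Candidate routes:
F - B - A - D: 14 + 4 + 11 = 29
F - G - B - A - D: 4 + 2 + 4 + 11 = 21
F - B - E - A - D: 14 + 7 + 9 + 11 = 41
F - A - D: 19 + 11 = 30
F - G - B - E - A - D: 4 + 2 + 7 + 9 + 11 = 33
Shortest: 21.

21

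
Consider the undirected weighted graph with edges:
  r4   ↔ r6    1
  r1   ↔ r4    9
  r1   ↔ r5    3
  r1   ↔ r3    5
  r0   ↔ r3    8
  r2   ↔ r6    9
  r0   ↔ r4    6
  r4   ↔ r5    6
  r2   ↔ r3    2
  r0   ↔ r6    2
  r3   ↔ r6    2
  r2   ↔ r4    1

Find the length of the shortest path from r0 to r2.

4

Some routes from r0 to r2:
r0-r4-r2: 6 + 1 = 7
r0-r6-r4-r2: 2 + 1 + 1 = 4
r0-r3-r2: 8 + 2 = 10
r0-r6-r3-r2: 2 + 2 + 2 = 6
Best route has total 4.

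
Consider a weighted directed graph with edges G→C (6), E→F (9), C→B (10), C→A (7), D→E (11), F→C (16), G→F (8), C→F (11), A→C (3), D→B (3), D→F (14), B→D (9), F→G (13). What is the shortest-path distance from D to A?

Candidate routes:
D→F→C→A: 14 + 16 + 7 = 37
D→E→F→C→A: 11 + 9 + 16 + 7 = 43
D→F→G→C→A: 14 + 13 + 6 + 7 = 40
D→E→F→G→C→A: 11 + 9 + 13 + 6 + 7 = 46
Best route has total 37.

37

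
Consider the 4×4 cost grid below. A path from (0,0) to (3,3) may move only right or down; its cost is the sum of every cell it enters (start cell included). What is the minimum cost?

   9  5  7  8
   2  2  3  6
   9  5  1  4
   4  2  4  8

Path [0,0] [1,0] [1,1] [1,2] [2,2] [2,3] [3,3]: 9 + 2 + 2 + 3 + 1 + 4 + 8 = 29.
For comparison, the top-then-right route costs 47.

29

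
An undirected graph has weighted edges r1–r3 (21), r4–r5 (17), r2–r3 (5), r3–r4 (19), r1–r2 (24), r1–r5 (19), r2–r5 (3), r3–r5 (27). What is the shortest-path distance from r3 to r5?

8

Comparing a few candidate routes:
r3→r5: 27
r3→r4→r5: 19 + 17 = 36
r3→r1→r5: 21 + 19 = 40
r3→r2→r5: 5 + 3 = 8
Shortest: 8.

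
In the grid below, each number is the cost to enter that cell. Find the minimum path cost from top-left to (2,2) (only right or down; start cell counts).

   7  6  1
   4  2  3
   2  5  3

19

One optimal route is r0c0→r1c0→r1c1→r1c2→r2c2.
Its cost is 7 + 4 + 2 + 3 + 3 = 19.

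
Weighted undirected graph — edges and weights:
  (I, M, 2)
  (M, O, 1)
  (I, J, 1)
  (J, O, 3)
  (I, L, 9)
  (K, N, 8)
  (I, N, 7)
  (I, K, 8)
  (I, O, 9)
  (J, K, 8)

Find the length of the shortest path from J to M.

3

Checking several routes:
J→O→M: 3 + 1 = 4
J→I→O→M: 1 + 9 + 1 = 11
J→O→I→M: 3 + 9 + 2 = 14
J→I→M: 1 + 2 = 3
The minimum is 3.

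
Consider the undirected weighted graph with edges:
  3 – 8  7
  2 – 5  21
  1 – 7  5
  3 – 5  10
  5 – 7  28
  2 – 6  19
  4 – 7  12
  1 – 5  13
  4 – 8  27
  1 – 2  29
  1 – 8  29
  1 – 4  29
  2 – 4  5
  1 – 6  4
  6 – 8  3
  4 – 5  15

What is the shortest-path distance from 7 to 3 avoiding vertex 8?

Checking several routes:
7 -> 1 -> 6 -> 2 -> 4 -> 5 -> 3: 5 + 4 + 19 + 5 + 15 + 10 = 58
7 -> 1 -> 5 -> 3: 5 + 13 + 10 = 28
7 -> 4 -> 2 -> 5 -> 3: 12 + 5 + 21 + 10 = 48
7 -> 4 -> 5 -> 3: 12 + 15 + 10 = 37
7 -> 5 -> 3: 28 + 10 = 38
Best route has total 28.

28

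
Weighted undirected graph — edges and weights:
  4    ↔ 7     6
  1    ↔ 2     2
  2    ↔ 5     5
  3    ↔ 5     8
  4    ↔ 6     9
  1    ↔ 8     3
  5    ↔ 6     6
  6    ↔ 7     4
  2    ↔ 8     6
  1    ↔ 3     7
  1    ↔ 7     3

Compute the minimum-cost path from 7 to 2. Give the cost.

5

Checking several routes:
7→6→5→2: 4 + 6 + 5 = 15
7→1→8→2: 3 + 3 + 6 = 12
7→1→2: 3 + 2 = 5
The minimum is 5.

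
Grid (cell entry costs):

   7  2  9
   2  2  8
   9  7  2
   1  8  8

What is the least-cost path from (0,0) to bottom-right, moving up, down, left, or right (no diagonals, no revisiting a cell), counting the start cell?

28

Take [0,0] [0,1] [1,1] [2,1] [2,2] [3,2] for a total of 7 + 2 + 2 + 7 + 2 + 8 = 28.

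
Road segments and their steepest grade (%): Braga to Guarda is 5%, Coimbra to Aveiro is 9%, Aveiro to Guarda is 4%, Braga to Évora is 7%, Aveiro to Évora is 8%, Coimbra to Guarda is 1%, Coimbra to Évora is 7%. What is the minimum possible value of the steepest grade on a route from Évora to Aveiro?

Some routes from Évora to Aveiro:
Évora→Aveiro: max(8) = 8
Évora→Coimbra→Guarda→Aveiro: max(7, 1, 4) = 7
Évora→Braga→Guarda→Aveiro: max(7, 5, 4) = 7
The minimum achievable maximum is 7%.

7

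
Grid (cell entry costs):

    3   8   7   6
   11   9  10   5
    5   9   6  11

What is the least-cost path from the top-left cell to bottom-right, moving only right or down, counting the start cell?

Cheapest: r0c0 -> r0c1 -> r0c2 -> r0c3 -> r1c3 -> r2c3
  3 + 8 + 7 + 6 + 5 + 11 = 40

40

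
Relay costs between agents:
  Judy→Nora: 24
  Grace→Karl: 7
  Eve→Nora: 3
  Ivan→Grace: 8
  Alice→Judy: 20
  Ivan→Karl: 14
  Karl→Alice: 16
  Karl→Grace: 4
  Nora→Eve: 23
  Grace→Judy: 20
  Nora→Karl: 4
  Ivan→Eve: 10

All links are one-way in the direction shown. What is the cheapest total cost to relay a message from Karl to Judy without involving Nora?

24

Routes from Karl to Judy avoiding Nora:
Karl-Alice-Judy: 16 + 20 = 36
Karl-Grace-Judy: 4 + 20 = 24
The minimum is 24.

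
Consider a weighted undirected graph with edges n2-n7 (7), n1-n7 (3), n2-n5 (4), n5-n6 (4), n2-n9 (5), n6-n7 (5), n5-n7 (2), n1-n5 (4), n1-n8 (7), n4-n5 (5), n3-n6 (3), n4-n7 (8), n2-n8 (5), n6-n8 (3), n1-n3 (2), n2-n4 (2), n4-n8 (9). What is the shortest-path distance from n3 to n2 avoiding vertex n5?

11

A few of the n3→n2 routes:
n3 -> n6 -> n8 -> n2: 3 + 3 + 5 = 11
n3 -> n6 -> n7 -> n2: 3 + 5 + 7 = 15
n3 -> n1 -> n7 -> n4 -> n2: 2 + 3 + 8 + 2 = 15
n3 -> n1 -> n7 -> n2: 2 + 3 + 7 = 12
n3 -> n1 -> n8 -> n2: 2 + 7 + 5 = 14
n3 -> n6 -> n8 -> n4 -> n2: 3 + 3 + 9 + 2 = 17
Best route has total 11.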